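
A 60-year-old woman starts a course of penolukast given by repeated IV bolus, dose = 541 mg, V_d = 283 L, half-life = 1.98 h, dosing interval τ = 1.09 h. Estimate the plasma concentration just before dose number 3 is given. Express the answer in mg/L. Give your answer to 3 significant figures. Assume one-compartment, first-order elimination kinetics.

C₀ per dose = Dose / Vd = 541 / 283 = 1.912 mg/L
k = ln2 / t½ = 0.693147 / 1.98 = 0.3501 h⁻¹
Fraction remaining after one interval: r = e^(−kτ) = e^(−0.3501 × 1.09) = 0.6828
Before dose 3, 2 doses have been given (aged 1τ, 2τ).
C_trough = C₀ × (r + r²) = 1.912 × (0.6828 + 0.4662) = 2.197 mg/L

2.20 mg/L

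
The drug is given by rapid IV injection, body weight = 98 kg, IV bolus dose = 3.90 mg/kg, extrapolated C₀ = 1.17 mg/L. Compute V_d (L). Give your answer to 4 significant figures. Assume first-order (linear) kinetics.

326.7 L

Dose = 3.90 × 98 = 382.2 mg
Vd = Dose / C₀ = 382.2 / 1.17 = 326.7 L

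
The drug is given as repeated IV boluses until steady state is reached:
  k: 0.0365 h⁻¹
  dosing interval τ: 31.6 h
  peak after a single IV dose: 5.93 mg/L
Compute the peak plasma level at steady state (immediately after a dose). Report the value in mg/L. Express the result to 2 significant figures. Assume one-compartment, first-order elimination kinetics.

e^(−kτ) = e^(−0.03650 × 31.6) = 0.3156
Accumulation ratio R = 1 / (1 − e^(−kτ)) = 1 / (1 − 0.3156) = 1.461
Steady-state peak = C₀ × R = 5.93 × 1.461 = 8.664 mg/L

8.7 mg/L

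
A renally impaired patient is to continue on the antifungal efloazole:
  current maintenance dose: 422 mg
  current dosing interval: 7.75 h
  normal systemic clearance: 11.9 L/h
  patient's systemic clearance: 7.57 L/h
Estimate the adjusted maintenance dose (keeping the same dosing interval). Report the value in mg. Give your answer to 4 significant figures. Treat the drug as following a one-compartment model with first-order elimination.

To keep the same average steady-state level, dosing rate must scale with clearance.
CL ratio = 7.57 / 11.9 = 0.6361
New dose (same interval) = 422 × 0.6361 = 268.4 mg

268.4 mg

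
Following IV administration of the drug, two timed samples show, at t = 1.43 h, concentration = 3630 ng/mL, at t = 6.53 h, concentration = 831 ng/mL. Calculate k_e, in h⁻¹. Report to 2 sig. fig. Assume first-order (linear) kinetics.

0.29 h⁻¹

k = ln(C₁/C₂) / (t₂ − t₁) = ln(3630/831) / (6.53 − 1.43)
  = 1.474 / 5.100 = 0.2890 h⁻¹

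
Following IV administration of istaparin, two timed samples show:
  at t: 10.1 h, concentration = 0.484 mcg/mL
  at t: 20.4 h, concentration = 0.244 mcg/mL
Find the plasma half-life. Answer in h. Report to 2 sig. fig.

k = ln(C₁/C₂) / (t₂ − t₁) = ln(0.484/0.244) / (20.4 − 10.1)
  = 0.6849 / 10.30 = 0.06650 h⁻¹
t½ = ln2 / k = 0.693147 / 0.06650 = 10.42 h

10 h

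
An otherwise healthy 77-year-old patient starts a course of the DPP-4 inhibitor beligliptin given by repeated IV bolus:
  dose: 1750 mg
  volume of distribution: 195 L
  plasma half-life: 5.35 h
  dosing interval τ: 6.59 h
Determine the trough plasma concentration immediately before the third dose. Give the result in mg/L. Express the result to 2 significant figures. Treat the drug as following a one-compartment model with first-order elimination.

5.4 mg/L

C₀ per dose = Dose / Vd = 1750 / 195 = 8.974 mg/L
k = ln2 / t½ = 0.693147 / 5.35 = 0.1296 h⁻¹
Fraction remaining after one interval: r = e^(−kτ) = e^(−0.1296 × 6.59) = 0.4257
Before dose 3, 2 doses have been given (aged 1τ, 2τ).
C_trough = C₀ × (r + r²) = 8.974 × (0.4257 + 0.1812) = 5.446 mg/L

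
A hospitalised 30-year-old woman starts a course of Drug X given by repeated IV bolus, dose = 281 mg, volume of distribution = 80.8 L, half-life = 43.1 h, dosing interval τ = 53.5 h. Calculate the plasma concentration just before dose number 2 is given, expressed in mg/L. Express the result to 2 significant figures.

1.5 mg/L

C₀ per dose = Dose / Vd = 281 / 80.8 = 3.478 mg/L
k = ln2 / t½ = 0.693147 / 43.1 = 0.01608 h⁻¹
Fraction remaining after one interval: r = e^(−kτ) = e^(−0.01608 × 53.5) = 0.4230
Before dose 2, 1 dose has been given (aged 1τ).
C_trough = C₀ × r = 3.478 × 0.4230 = 1.471 mg/L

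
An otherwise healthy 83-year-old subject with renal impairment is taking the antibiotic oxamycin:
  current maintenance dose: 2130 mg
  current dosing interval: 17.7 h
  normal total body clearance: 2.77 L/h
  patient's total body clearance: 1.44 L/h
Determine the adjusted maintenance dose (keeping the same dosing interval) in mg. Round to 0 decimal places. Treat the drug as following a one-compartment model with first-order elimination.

To keep the same average steady-state level, dosing rate must scale with clearance.
CL ratio = 1.44 / 2.77 = 0.5199
New dose (same interval) = 2130 × 0.5199 = 1107 mg

1107 mg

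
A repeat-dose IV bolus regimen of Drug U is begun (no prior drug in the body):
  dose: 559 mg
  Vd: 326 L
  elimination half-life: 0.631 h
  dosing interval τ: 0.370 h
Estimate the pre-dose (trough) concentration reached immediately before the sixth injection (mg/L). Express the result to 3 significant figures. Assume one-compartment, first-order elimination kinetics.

2.97 mg/L

C₀ per dose = Dose / Vd = 559 / 326 = 1.715 mg/L
k = ln2 / t½ = 0.693147 / 0.631 = 1.098 h⁻¹
Fraction remaining after one interval: r = e^(−kτ) = e^(−1.098 × 0.370) = 0.6661
Before dose 6, 5 doses have been given (aged 1τ, 2τ, 3τ, 4τ, 5τ).
C_trough = C₀ × (r + r² + … + r^5) = C₀ × r(1−r^5)/(1−r)
        = 1.715 × 0.6661 × (1 − 0.1311) / (1 − 0.6661) = 2.973 mg/L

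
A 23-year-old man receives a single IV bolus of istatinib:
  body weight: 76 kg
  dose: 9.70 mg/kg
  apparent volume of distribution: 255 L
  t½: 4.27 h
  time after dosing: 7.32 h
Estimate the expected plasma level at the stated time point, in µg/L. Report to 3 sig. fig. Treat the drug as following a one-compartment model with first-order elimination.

Total dose = 9.70 × 76 = 737.2 mg
C₀ = Dose / Vd = 737.2 / 255 = 2.891 mg/L
k = ln2 / t½ = 0.693147 / 4.27 = 0.1623 h⁻¹
C = C₀ · e^(−k·t) = 2.891 × e^(−0.1623 × 7.32)
  = 2.891 × 0.3048 = 0.8812 mg/L
Convert: 0.8812 mg/L × 1000 = 881.2 µg/L

881 µg/L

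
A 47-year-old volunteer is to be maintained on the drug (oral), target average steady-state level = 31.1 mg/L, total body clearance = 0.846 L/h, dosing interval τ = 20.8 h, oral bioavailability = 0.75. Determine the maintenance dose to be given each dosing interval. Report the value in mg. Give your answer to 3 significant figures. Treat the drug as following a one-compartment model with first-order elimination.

730 mg

At steady state, F × (Dose/τ) = Css × CL.
Dose = Css × CL × τ / F = 31.1 × 0.8460 × 20.8 / 0.75 = 729.7 mg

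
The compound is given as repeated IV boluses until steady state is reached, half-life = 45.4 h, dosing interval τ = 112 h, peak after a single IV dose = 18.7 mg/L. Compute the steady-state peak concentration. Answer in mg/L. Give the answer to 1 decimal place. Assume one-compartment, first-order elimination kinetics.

k = ln2 / t½ = 0.693147 / 45.4 = 0.01527 h⁻¹
e^(−kτ) = e^(−0.01527 × 112) = 0.1808
Accumulation ratio R = 1 / (1 − e^(−kτ)) = 1 / (1 − 0.1808) = 1.221
Steady-state peak = C₀ × R = 18.7 × 1.221 = 22.83 mg/L

22.8 mg/L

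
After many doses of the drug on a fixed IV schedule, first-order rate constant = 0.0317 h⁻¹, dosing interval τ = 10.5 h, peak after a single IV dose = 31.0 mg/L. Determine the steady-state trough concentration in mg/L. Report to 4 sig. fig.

e^(−kτ) = e^(−0.03170 × 10.5) = 0.7169
Accumulation ratio R = 1 / (1 − e^(−kτ)) = 1 / (1 − 0.7169) = 3.532
Steady-state trough = C₀ × R × e^(−kτ) = 31.0 × 3.532 × 0.7169 = 78.49 mg/L

78.49 mg/L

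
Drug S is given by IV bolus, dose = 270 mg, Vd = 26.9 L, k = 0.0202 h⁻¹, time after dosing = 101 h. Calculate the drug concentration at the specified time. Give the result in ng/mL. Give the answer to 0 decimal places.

C₀ = Dose / Vd = 270.0 / 26.9 = 10.04 mg/L
C = C₀ · e^(−k·t) = 10.04 × e^(−0.02020 × 101)
  = 10.04 × 0.1300 = 1.305 mg/L
Convert: 1.305 mg/L × 1000 = 1305 ng/mL

1305 ng/mL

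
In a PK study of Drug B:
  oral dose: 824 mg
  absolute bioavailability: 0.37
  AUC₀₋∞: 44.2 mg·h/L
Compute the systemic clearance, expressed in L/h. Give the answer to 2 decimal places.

6.90 L/h

CL = F·Dose / AUC = 0.37 × 824 / 44.2 = 6.898 L/h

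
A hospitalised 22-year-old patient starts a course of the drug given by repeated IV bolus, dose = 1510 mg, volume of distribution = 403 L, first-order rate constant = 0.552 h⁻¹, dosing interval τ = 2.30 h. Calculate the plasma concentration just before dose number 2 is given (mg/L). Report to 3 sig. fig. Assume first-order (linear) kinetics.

C₀ per dose = Dose / Vd = 1510 / 403 = 3.747 mg/L
Fraction remaining after one interval: r = e^(−kτ) = e^(−0.5520 × 2.30) = 0.2809
Before dose 2, 1 dose has been given (aged 1τ).
C_trough = C₀ × r = 3.747 × 0.2809 = 1.053 mg/L

1.05 mg/L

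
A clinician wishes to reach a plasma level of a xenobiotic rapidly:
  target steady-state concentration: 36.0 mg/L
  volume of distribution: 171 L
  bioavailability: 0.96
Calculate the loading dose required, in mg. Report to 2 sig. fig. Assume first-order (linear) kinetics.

LD = Css × Vd / F = 36.0 × 171 / 0.96 = 6413 mg

6400 mg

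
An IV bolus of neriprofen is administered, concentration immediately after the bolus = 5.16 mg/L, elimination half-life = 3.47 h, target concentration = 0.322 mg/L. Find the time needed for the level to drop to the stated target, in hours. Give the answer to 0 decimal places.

k = ln2 / t½ = 0.693147 / 3.47 = 0.1998 h⁻¹
t = ln(C₀ / C) / k = ln(5.160 / 0.322) / 0.1998
  = ln(16.02) / 0.1998 = 2.774 / 0.1998 = 13.88 h

14 h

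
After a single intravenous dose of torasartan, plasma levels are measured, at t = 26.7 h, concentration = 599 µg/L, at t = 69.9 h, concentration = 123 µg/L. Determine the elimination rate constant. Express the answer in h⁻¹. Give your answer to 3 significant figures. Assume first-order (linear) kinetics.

k = ln(C₁/C₂) / (t₂ − t₁) = ln(599/123) / (69.9 − 26.7)
  = 1.583 / 43.20 = 0.03664 h⁻¹

0.0366 h⁻¹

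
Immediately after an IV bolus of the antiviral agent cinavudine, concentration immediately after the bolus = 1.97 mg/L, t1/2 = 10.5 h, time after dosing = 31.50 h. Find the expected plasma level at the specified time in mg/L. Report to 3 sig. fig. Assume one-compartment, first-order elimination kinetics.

k = ln2 / t½ = 0.693147 / 10.5 = 0.06601 h⁻¹
t / t½ = 31.50 / 10.5 = 3 half-lives
C = C₀ × (1/2)^3 = 1.970 × 0.1250 = 0.2463 mg/L

0.246 mg/L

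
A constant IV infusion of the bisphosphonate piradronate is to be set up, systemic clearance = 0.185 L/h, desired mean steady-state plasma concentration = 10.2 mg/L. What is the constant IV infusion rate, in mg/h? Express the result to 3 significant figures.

1.89 mg/h

At steady state, infusion rate R₀ = Css × CL = 10.2 × 0.1850 = 1.887 mg/h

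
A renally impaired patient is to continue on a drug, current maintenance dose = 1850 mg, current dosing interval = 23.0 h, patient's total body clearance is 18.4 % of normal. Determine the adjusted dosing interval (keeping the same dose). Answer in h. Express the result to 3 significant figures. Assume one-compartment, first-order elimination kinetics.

125 h

To keep the same average steady-state level, dosing rate must scale with clearance.
CL ratio = 18.4 / 100 = 0.1840
New interval (same dose) = 23.0 / 0.1840 = 125.0 h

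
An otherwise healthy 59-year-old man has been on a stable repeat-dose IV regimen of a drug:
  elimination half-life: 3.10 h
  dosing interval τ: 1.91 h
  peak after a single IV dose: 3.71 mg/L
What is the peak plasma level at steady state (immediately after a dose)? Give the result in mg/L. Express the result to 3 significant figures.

10.7 mg/L

k = ln2 / t½ = 0.693147 / 3.10 = 0.2236 h⁻¹
e^(−kτ) = e^(−0.2236 × 1.91) = 0.6524
Accumulation ratio R = 1 / (1 − e^(−kτ)) = 1 / (1 − 0.6524) = 2.877
Steady-state peak = C₀ × R = 3.71 × 2.877 = 10.67 mg/L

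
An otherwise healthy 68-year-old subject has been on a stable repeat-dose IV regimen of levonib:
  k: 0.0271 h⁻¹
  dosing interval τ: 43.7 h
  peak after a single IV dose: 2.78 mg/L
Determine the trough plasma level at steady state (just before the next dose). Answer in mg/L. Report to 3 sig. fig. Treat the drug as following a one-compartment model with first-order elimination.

e^(−kτ) = e^(−0.02710 × 43.7) = 0.3060
Accumulation ratio R = 1 / (1 − e^(−kτ)) = 1 / (1 − 0.3060) = 1.441
Steady-state trough = C₀ × R × e^(−kτ) = 2.78 × 1.441 × 0.3060 = 1.226 mg/L

1.23 mg/L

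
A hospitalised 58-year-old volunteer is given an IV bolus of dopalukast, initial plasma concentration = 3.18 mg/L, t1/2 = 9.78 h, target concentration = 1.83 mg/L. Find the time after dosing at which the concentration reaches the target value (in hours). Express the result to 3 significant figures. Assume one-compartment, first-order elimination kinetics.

k = ln2 / t½ = 0.693147 / 9.78 = 0.07087 h⁻¹
t = ln(C₀ / C) / k = ln(3.180 / 1.83) / 0.07087
  = ln(1.738) / 0.07087 = 0.5527 / 0.07087 = 7.799 h

7.80 h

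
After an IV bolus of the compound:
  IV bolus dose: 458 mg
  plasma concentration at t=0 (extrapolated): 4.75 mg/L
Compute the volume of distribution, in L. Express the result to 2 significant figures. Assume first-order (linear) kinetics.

Vd = Dose / C₀ = 458.0 / 4.75 = 96.42 L

96 L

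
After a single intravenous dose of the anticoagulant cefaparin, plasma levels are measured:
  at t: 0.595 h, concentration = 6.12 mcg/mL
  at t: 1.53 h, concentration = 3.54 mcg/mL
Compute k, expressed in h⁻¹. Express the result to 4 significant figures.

0.5855 h⁻¹

k = ln(C₁/C₂) / (t₂ − t₁) = ln(6.12/3.54) / (1.53 − 0.595)
  = 0.5474 / 0.9350 = 0.5855 h⁻¹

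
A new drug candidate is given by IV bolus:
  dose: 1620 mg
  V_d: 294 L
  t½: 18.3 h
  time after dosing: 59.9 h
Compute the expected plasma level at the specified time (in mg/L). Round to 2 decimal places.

0.57 mg/L

C₀ = Dose / Vd = 1620 / 294 = 5.510 mg/L
k = ln2 / t½ = 0.693147 / 18.3 = 0.03788 h⁻¹
C = C₀ · e^(−k·t) = 5.510 × e^(−0.03788 × 59.9)
  = 5.510 × 0.1034 = 0.5697 mg/L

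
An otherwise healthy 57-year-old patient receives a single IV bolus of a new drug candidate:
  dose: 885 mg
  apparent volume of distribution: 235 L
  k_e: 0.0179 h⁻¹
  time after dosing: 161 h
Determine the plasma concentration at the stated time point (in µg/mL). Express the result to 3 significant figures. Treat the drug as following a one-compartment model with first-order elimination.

0.211 µg/mL

C₀ = Dose / Vd = 885.0 / 235 = 3.766 mg/L
C = C₀ · e^(−k·t) = 3.766 × e^(−0.01790 × 161)
  = 3.766 × 0.05603 = 0.2110 mg/L
(0.2110 mg/L = 0.2110 µg/mL)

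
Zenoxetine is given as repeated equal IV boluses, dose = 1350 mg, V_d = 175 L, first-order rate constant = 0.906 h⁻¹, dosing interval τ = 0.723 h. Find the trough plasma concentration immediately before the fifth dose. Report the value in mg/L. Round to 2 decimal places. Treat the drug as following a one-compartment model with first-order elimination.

C₀ per dose = Dose / Vd = 1350 / 175 = 7.714 mg/L
Fraction remaining after one interval: r = e^(−kτ) = e^(−0.9060 × 0.723) = 0.5194
Before dose 5, 4 doses have been given (aged 1τ, 2τ, 3τ, 4τ).
C_trough = C₀ × (r + r² + … + r^4) = C₀ × r(1−r^4)/(1−r)
        = 7.714 × 0.5194 × (1 − 0.07278) / (1 − 0.5194) = 7.730 mg/L

7.73 mg/L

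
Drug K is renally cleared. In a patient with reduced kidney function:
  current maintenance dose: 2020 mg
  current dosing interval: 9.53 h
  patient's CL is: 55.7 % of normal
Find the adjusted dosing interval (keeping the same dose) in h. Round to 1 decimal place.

To keep the same average steady-state level, dosing rate must scale with clearance.
CL ratio = 55.7 / 100 = 0.5570
New interval (same dose) = 9.53 / 0.5570 = 17.11 h

17.1 h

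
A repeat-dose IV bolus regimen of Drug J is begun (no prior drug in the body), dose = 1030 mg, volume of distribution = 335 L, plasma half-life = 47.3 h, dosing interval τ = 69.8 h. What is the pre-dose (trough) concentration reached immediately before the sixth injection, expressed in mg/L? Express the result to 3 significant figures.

1.72 mg/L

C₀ per dose = Dose / Vd = 1030 / 335 = 3.075 mg/L
k = ln2 / t½ = 0.693147 / 47.3 = 0.01465 h⁻¹
Fraction remaining after one interval: r = e^(−kτ) = e^(−0.01465 × 69.8) = 0.3597
Before dose 6, 5 doses have been given (aged 1τ, 2τ, 3τ, 4τ, 5τ).
C_trough = C₀ × (r + r² + … + r^5) = C₀ × r(1−r^5)/(1−r)
        = 3.075 × 0.3597 × (1 − 0.006021) / (1 − 0.3597) = 1.717 mg/L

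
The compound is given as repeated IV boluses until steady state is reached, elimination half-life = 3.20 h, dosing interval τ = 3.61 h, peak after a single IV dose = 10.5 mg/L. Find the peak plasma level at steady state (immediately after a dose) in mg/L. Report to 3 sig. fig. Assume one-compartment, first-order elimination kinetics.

k = ln2 / t½ = 0.693147 / 3.20 = 0.2166 h⁻¹
e^(−kτ) = e^(−0.2166 × 3.61) = 0.4575
Accumulation ratio R = 1 / (1 − e^(−kτ)) = 1 / (1 − 0.4575) = 1.843
Steady-state peak = C₀ × R = 10.5 × 1.843 = 19.35 mg/L

19.4 mg/L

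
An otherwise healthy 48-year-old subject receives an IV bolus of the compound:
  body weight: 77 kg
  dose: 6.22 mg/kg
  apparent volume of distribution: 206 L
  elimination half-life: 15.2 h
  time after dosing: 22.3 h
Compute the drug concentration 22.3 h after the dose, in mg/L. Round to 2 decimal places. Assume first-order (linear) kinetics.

0.84 mg/L

Total dose = 6.22 × 77 = 478.9 mg
C₀ = Dose / Vd = 478.9 / 206 = 2.325 mg/L
k = ln2 / t½ = 0.693147 / 15.2 = 0.04560 h⁻¹
C = C₀ · e^(−k·t) = 2.325 × e^(−0.04560 × 22.3)
  = 2.325 × 0.3617 = 0.8410 mg/L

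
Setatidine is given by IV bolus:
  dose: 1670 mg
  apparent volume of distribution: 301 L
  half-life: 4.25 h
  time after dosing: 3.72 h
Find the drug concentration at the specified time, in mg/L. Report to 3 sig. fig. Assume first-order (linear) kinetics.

3.02 mg/L

C₀ = Dose / Vd = 1670 / 301 = 5.548 mg/L
k = ln2 / t½ = 0.693147 / 4.25 = 0.1631 h⁻¹
C = C₀ · e^(−k·t) = 5.548 × e^(−0.1631 × 3.72)
  = 5.548 × 0.5451 = 3.024 mg/L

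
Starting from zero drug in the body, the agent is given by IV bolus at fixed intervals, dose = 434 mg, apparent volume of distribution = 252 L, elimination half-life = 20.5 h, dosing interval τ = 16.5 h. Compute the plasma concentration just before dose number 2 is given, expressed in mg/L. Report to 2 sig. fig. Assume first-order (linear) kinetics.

C₀ per dose = Dose / Vd = 434 / 252 = 1.722 mg/L
k = ln2 / t½ = 0.693147 / 20.5 = 0.03381 h⁻¹
Fraction remaining after one interval: r = e^(−kτ) = e^(−0.03381 × 16.5) = 0.5724
Before dose 2, 1 dose has been given (aged 1τ).
C_trough = C₀ × r = 1.722 × 0.5724 = 0.9857 mg/L

0.99 mg/L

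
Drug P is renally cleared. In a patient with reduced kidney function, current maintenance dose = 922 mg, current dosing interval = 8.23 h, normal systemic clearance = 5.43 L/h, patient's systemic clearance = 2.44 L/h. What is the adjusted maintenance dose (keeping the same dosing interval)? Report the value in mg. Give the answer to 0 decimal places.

To keep the same average steady-state level, dosing rate must scale with clearance.
CL ratio = 2.44 / 5.43 = 0.4494
New dose (same interval) = 922 × 0.4494 = 414.3 mg

414 mg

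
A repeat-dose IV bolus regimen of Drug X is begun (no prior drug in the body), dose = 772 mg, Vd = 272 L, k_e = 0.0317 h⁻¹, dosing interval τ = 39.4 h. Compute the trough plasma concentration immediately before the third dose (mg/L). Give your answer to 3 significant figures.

C₀ per dose = Dose / Vd = 772 / 272 = 2.838 mg/L
Fraction remaining after one interval: r = e^(−kτ) = e^(−0.03170 × 39.4) = 0.2868
Before dose 3, 2 doses have been given (aged 1τ, 2τ).
C_trough = C₀ × (r + r²) = 2.838 × (0.2868 + 0.08225) = 1.047 mg/L

1.05 mg/L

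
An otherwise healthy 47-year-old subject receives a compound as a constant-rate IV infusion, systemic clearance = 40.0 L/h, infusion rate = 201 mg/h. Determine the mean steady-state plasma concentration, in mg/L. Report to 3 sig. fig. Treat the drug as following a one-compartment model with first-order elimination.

5.03 mg/L

At steady state Css = R₀ / CL = 201 / 40.00 = 5.025 mg/L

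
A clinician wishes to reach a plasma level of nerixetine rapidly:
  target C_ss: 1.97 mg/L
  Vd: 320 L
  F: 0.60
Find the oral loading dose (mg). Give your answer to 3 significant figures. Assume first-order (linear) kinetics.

1050 mg

LD = Css × Vd / F = 1.97 × 320 / 0.60 = 1051 mg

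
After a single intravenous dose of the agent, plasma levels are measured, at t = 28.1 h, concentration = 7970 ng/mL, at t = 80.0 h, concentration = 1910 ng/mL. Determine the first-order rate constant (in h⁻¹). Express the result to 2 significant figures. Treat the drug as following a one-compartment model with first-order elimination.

0.028 h⁻¹

k = ln(C₁/C₂) / (t₂ − t₁) = ln(7970/1910) / (80.0 − 28.1)
  = 1.429 / 51.90 = 0.02753 h⁻¹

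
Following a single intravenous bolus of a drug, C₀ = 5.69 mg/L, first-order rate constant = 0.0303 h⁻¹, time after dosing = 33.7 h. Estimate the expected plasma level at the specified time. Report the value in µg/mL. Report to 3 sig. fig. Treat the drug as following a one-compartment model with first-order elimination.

2.05 µg/mL

C = C₀ · e^(−k·t) = 5.690 × e^(−0.03030 × 33.7)
  = 5.690 × 0.3602 = 2.050 mg/L
(2.050 mg/L = 2.050 µg/mL)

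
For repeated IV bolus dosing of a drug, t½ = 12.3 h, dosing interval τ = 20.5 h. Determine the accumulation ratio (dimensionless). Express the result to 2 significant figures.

1.5

k = ln2 / t½ = 0.693147 / 12.3 = 0.05635 h⁻¹
e^(−kτ) = e^(−0.05635 × 20.5) = 0.3150
Accumulation ratio R = 1 / (1 − e^(−kτ)) = 1 / (1 − 0.3150) = 1.460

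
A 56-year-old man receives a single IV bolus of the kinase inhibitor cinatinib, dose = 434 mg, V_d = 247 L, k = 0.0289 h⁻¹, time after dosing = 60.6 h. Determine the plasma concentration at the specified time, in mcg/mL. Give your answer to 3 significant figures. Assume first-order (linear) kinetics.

0.305 mcg/mL

C₀ = Dose / Vd = 434.0 / 247 = 1.757 mg/L
C = C₀ · e^(−k·t) = 1.757 × e^(−0.02890 × 60.6)
  = 1.757 × 0.1735 = 0.3048 mg/L
(0.3048 mg/L = 0.3048 mcg/mL)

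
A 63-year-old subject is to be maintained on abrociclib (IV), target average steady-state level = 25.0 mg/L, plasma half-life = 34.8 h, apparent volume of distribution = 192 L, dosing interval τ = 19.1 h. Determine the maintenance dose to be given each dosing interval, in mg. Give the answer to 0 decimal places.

k = ln2 / t½ = 0.693147 / 34.8 = 0.01992 h⁻¹
CL = k × Vd = 0.01992 × 192 = 3.825 L/h
At steady state, Dose/τ = Css × CL.
Dose = Css × CL × τ = 25.0 × 3.825 × 19.1 = 1826 mg

1826 mg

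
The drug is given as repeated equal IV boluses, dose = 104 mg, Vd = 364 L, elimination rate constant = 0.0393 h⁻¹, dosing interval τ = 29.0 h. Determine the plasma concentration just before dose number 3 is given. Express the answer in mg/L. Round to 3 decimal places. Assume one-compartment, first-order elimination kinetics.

0.121 mg/L

C₀ per dose = Dose / Vd = 104 / 364 = 0.2857 mg/L
Fraction remaining after one interval: r = e^(−kτ) = e^(−0.03930 × 29.0) = 0.3199
Before dose 3, 2 doses have been given (aged 1τ, 2τ).
C_trough = C₀ × (r + r²) = 0.2857 × (0.3199 + 0.1023) = 0.1206 mg/L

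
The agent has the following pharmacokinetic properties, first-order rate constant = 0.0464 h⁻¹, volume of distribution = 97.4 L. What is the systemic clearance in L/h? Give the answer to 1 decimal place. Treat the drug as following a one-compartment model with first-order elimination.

4.5 L/h

CL = k × Vd = 0.0464 × 97.4 = 4.519 L/h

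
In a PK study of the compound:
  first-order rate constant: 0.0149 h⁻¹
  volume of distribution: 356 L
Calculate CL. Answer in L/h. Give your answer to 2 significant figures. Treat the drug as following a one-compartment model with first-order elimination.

CL = k × Vd = 0.0149 × 356 = 5.304 L/h

5.3 L/h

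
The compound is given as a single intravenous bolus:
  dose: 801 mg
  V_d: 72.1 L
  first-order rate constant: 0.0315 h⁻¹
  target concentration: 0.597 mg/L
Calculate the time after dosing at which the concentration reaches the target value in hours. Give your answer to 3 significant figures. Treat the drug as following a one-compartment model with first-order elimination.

C₀ = Dose / Vd = 801.0 / 72.1 = 11.11 mg/L
t = ln(C₀ / C) / k = ln(11.11 / 0.597) / 0.03150
  = ln(18.61) / 0.03150 = 2.924 / 0.03150 = 92.83 h

92.8 h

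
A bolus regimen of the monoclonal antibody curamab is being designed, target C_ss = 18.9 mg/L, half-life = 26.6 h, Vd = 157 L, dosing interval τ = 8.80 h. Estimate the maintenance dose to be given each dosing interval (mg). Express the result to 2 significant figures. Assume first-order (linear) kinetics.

680 mg

k = ln2 / t½ = 0.693147 / 26.6 = 0.02606 h⁻¹
CL = k × Vd = 0.02606 × 157 = 4.091 L/h
At steady state, Dose/τ = Css × CL.
Dose = Css × CL × τ = 18.9 × 4.091 × 8.80 = 680.4 mg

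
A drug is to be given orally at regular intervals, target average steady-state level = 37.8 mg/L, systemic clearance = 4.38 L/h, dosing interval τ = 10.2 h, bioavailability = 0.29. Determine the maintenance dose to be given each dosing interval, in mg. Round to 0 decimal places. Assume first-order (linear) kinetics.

5823 mg

At steady state, F × (Dose/τ) = Css × CL.
Dose = Css × CL × τ / F = 37.8 × 4.380 × 10.2 / 0.29 = 5823 mg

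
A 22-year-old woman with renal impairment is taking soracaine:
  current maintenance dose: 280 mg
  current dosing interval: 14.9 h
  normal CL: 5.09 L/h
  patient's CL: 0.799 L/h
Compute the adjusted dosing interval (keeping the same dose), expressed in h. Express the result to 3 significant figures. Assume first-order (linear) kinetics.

To keep the same average steady-state level, dosing rate must scale with clearance.
CL ratio = 0.799 / 5.09 = 0.1570
New interval (same dose) = 14.9 / 0.1570 = 94.90 h

94.9 h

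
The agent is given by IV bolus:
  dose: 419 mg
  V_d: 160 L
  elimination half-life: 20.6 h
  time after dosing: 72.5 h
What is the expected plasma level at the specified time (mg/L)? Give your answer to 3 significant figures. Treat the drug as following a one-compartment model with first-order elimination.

C₀ = Dose / Vd = 419.0 / 160 = 2.619 mg/L
k = ln2 / t½ = 0.693147 / 20.6 = 0.03365 h⁻¹
C = C₀ · e^(−k·t) = 2.619 × e^(−0.03365 × 72.5)
  = 2.619 × 0.08719 = 0.2284 mg/L

0.228 mg/L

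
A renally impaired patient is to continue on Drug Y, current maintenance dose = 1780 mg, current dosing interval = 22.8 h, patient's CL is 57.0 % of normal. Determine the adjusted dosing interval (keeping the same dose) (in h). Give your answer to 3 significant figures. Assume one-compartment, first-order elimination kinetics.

To keep the same average steady-state level, dosing rate must scale with clearance.
CL ratio = 57.0 / 100 = 0.5700
New interval (same dose) = 22.8 / 0.5700 = 40.00 h

40.0 h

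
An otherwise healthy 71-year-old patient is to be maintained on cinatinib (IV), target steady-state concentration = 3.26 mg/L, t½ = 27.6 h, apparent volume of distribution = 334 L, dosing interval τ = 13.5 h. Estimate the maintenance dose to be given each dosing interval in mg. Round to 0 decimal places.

369 mg

k = ln2 / t½ = 0.693147 / 27.6 = 0.02511 h⁻¹
CL = k × Vd = 0.02511 × 334 = 8.387 L/h
At steady state, Dose/τ = Css × CL.
Dose = Css × CL × τ = 3.26 × 8.387 × 13.5 = 369.1 mg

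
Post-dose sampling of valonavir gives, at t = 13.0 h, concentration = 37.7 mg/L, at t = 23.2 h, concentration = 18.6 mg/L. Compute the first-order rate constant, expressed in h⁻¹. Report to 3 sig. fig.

k = ln(C₁/C₂) / (t₂ − t₁) = ln(37.7/18.6) / (23.2 − 13.0)
  = 0.7065 / 10.20 = 0.06926 h⁻¹

0.0693 h⁻¹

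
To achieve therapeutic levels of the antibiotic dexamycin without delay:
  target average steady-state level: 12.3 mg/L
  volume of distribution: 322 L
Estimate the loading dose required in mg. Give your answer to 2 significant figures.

LD = Css × Vd = 12.3 × 322 = 3961 mg

4000 mg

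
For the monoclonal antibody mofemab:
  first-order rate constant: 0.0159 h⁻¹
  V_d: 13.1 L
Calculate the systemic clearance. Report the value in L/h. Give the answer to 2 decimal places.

0.21 L/h

CL = k × Vd = 0.0159 × 13.1 = 0.2083 L/h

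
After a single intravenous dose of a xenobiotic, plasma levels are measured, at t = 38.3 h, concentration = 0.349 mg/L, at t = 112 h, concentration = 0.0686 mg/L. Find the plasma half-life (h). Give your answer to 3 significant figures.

31.4 h

k = ln(C₁/C₂) / (t₂ − t₁) = ln(0.349/0.0686) / (112 − 38.3)
  = 1.627 / 73.70 = 0.02208 h⁻¹
t½ = ln2 / k = 0.693147 / 0.02208 = 31.39 h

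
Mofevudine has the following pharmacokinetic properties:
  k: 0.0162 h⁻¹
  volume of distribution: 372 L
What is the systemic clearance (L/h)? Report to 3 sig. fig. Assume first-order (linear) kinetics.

6.03 L/h

CL = k × Vd = 0.0162 × 372 = 6.026 L/h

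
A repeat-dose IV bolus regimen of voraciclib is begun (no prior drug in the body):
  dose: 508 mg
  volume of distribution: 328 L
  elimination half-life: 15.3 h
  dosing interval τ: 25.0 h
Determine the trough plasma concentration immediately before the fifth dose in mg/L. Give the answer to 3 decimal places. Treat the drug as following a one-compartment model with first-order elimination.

C₀ per dose = Dose / Vd = 508 / 328 = 1.549 mg/L
k = ln2 / t½ = 0.693147 / 15.3 = 0.04530 h⁻¹
Fraction remaining after one interval: r = e^(−kτ) = e^(−0.04530 × 25.0) = 0.3222
Before dose 5, 4 doses have been given (aged 1τ, 2τ, 3τ, 4τ).
C_trough = C₀ × (r + r² + … + r^4) = C₀ × r(1−r^4)/(1−r)
        = 1.549 × 0.3222 × (1 − 0.01078) / (1 − 0.3222) = 0.7284 mg/L

0.728 mg/L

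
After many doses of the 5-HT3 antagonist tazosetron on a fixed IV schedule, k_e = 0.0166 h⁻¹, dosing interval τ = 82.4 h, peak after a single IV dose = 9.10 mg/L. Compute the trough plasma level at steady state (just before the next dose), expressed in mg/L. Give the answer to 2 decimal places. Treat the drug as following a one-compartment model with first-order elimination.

e^(−kτ) = e^(−0.01660 × 82.4) = 0.2547
Accumulation ratio R = 1 / (1 − e^(−kτ)) = 1 / (1 − 0.2547) = 1.342
Steady-state trough = C₀ × R × e^(−kτ) = 9.10 × 1.342 × 0.2547 = 3.110 mg/L

3.11 mg/L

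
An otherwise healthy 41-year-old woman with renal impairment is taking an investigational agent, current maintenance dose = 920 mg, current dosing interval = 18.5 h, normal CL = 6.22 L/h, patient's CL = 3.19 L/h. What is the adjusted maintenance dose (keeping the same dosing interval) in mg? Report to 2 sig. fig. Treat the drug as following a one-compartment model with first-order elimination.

470 mg

To keep the same average steady-state level, dosing rate must scale with clearance.
CL ratio = 3.19 / 6.22 = 0.5129
New dose (same interval) = 920 × 0.5129 = 471.9 mg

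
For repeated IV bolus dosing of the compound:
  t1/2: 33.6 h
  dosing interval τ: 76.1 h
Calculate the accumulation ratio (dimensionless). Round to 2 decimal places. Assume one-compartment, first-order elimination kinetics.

1.26

k = ln2 / t½ = 0.693147 / 33.6 = 0.02063 h⁻¹
e^(−kτ) = e^(−0.02063 × 76.1) = 0.2081
Accumulation ratio R = 1 / (1 − e^(−kτ)) = 1 / (1 − 0.2081) = 1.263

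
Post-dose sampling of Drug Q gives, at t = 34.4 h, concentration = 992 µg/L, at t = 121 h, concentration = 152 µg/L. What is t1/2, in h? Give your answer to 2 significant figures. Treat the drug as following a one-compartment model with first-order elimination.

k = ln(C₁/C₂) / (t₂ − t₁) = ln(992/152) / (121 − 34.4)
  = 1.876 / 86.60 = 0.02166 h⁻¹
t½ = ln2 / k = 0.693147 / 0.02166 = 32.00 h

32 h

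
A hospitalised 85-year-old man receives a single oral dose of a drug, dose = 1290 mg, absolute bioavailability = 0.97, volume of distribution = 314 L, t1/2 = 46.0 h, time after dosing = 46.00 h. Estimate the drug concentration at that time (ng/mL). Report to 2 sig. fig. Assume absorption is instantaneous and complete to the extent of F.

Amount reaching circulation = F × Dose = 0.97 × 1290 = 1251 mg
C₀ = F·Dose / Vd = 1251 / 314 = 3.984 mg/L
k = ln2 / t½ = 0.693147 / 46.0 = 0.01507 h⁻¹
t / t½ = 46.00 / 46.0 = 1 half-lives
C = C₀ × (1/2)^1 = 3.984 × 0.5000 = 1.992 mg/L
Convert: 1.992 mg/L × 1000 = 1992 ng/mL

2000 ng/mL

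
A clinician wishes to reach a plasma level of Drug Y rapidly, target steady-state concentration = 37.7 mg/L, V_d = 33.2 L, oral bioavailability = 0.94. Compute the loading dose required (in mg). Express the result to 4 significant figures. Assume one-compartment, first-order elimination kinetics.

LD = Css × Vd / F = 37.7 × 33.2 / 0.94 = 1332 mg

1332 mg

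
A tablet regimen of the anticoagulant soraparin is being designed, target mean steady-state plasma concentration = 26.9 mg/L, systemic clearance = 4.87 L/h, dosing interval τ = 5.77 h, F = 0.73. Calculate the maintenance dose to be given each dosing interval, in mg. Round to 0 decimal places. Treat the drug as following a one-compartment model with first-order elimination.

1035 mg

At steady state, F × (Dose/τ) = Css × CL.
Dose = Css × CL × τ / F = 26.9 × 4.870 × 5.77 / 0.73 = 1035 mg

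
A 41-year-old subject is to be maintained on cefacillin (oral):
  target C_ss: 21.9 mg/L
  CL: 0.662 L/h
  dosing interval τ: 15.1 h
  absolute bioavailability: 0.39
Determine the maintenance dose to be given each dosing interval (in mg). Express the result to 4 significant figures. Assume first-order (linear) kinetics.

At steady state, F × (Dose/τ) = Css × CL.
Dose = Css × CL × τ / F = 21.9 × 0.6620 × 15.1 / 0.39 = 561.3 mg

561.3 mg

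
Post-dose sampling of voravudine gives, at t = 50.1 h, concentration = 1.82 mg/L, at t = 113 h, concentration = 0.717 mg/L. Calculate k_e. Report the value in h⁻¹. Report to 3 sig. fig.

k = ln(C₁/C₂) / (t₂ − t₁) = ln(1.82/0.717) / (113 − 50.1)
  = 0.9315 / 62.90 = 0.01481 h⁻¹

0.0148 h⁻¹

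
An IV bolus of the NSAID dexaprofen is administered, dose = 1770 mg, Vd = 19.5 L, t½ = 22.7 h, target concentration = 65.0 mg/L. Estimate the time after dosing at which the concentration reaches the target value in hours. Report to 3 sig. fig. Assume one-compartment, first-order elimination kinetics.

10.9 h

C₀ = Dose / Vd = 1770 / 19.5 = 90.77 mg/L
k = ln2 / t½ = 0.693147 / 22.7 = 0.03054 h⁻¹
t = ln(C₀ / C) / k = ln(90.77 / 65.0) / 0.03054
  = ln(1.396) / 0.03054 = 0.3336 / 0.03054 = 10.92 h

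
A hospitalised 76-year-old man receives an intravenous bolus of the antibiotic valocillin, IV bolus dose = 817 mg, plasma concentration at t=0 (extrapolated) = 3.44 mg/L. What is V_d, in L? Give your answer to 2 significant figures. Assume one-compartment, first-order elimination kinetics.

240 L

Vd = Dose / C₀ = 817.0 / 3.44 = 237.5 L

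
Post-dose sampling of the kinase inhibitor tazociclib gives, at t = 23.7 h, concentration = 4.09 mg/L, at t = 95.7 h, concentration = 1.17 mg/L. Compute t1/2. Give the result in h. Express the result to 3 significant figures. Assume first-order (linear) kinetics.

k = ln(C₁/C₂) / (t₂ − t₁) = ln(4.09/1.17) / (95.7 − 23.7)
  = 1.252 / 72.00 = 0.01739 h⁻¹
t½ = ln2 / k = 0.693147 / 0.01739 = 39.86 h

39.9 h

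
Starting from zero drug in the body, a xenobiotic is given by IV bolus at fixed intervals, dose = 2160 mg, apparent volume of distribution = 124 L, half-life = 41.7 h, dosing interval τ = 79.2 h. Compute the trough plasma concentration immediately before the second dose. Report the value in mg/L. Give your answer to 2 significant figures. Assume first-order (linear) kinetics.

C₀ per dose = Dose / Vd = 2160 / 124 = 17.42 mg/L
k = ln2 / t½ = 0.693147 / 41.7 = 0.01662 h⁻¹
Fraction remaining after one interval: r = e^(−kτ) = e^(−0.01662 × 79.2) = 0.2681
Before dose 2, 1 dose has been given (aged 1τ).
C_trough = C₀ × r = 17.42 × 0.2681 = 4.670 mg/L

4.7 mg/L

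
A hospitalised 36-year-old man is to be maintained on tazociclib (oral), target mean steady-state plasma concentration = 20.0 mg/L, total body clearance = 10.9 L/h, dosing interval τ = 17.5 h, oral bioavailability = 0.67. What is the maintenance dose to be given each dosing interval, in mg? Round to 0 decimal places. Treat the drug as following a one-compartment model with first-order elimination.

At steady state, F × (Dose/τ) = Css × CL.
Dose = Css × CL × τ / F = 20.0 × 10.90 × 17.5 / 0.67 = 5694 mg

5694 mg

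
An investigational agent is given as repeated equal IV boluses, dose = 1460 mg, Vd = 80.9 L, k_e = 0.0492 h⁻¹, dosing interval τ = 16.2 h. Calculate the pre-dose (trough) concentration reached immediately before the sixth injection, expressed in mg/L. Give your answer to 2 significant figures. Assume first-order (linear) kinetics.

C₀ per dose = Dose / Vd = 1460 / 80.9 = 18.05 mg/L
Fraction remaining after one interval: r = e^(−kτ) = e^(−0.04920 × 16.2) = 0.4507
Before dose 6, 5 doses have been given (aged 1τ, 2τ, 3τ, 4τ, 5τ).
C_trough = C₀ × (r + r² + … + r^5) = C₀ × r(1−r^5)/(1−r)
        = 18.05 × 0.4507 × (1 − 0.01860) / (1 − 0.4507) = 14.53 mg/L

15 mg/L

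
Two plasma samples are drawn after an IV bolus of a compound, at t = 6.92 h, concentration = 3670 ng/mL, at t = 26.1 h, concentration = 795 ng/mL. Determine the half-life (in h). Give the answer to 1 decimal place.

8.7 h

k = ln(C₁/C₂) / (t₂ − t₁) = ln(3670/795) / (26.1 − 6.92)
  = 1.530 / 19.18 = 0.07977 h⁻¹
t½ = ln2 / k = 0.693147 / 0.07977 = 8.689 h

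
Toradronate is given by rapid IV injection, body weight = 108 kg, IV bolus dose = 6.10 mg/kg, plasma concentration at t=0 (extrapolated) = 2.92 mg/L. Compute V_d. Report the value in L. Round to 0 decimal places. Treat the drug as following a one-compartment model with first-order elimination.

Dose = 6.10 × 108 = 658.8 mg
Vd = Dose / C₀ = 658.8 / 2.92 = 225.6 L

226 L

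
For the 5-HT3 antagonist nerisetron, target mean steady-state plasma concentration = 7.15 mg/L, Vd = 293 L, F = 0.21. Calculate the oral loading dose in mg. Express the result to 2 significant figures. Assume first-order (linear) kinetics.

LD = Css × Vd / F = 7.15 × 293 / 0.21 = 9976 mg

10000 mg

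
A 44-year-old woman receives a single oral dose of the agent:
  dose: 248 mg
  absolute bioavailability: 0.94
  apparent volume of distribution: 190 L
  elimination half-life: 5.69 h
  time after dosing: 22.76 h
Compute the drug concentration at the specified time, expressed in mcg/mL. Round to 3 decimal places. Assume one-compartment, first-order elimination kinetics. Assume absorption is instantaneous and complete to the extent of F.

0.077 mcg/mL

Amount reaching circulation = F × Dose = 0.94 × 248.0 = 233.1 mg
C₀ = F·Dose / Vd = 233.1 / 190 = 1.227 mg/L
k = ln2 / t½ = 0.693147 / 5.69 = 0.1218 h⁻¹
t / t½ = 22.76 / 5.69 = 4 half-lives
C = C₀ × (1/2)^4 = 1.227 × 0.06250 = 0.07669 mg/L
(0.07669 mg/L = 0.07669 mcg/mL)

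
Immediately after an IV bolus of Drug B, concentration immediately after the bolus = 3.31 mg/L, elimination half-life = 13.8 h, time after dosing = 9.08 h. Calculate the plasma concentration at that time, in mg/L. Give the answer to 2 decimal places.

k = ln2 / t½ = 0.693147 / 13.8 = 0.05023 h⁻¹
C = C₀ · e^(−k·t) = 3.310 × e^(−0.05023 × 9.08)
  = 3.310 × 0.6338 = 2.098 mg/L

2.10 mg/L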